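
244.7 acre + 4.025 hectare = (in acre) 254.6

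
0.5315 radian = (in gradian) 33.84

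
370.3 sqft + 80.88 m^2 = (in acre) 0.02849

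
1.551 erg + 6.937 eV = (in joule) 1.551e-07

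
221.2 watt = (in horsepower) 0.2966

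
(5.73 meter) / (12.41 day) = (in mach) 1.569e-08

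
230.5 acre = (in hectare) 93.28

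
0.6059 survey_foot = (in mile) 0.0001148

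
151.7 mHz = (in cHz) 15.17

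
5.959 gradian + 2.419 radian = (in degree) 144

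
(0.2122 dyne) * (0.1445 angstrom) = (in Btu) 2.906e-20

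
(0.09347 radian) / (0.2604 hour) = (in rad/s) 9.971e-05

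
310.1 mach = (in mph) 2.362e+05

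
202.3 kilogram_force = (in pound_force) 446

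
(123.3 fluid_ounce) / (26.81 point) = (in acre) 9.527e-05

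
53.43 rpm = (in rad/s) 5.595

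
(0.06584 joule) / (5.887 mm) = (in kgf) 1.14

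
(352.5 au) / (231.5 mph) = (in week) 8.425e+05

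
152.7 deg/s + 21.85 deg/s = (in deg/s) 174.5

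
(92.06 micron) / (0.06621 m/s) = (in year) 4.409e-11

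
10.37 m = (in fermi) 1.037e+16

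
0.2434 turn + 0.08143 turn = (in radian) 2.041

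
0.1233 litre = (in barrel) 0.0007755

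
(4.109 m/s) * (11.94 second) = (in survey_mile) 0.03049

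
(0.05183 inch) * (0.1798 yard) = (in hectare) 2.164e-08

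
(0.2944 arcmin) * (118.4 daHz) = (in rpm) 0.9682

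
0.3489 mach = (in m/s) 118.8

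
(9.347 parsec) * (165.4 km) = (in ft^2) 5.135e+23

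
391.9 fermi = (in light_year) 4.142e-29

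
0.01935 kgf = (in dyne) 1.898e+04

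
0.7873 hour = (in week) 0.004686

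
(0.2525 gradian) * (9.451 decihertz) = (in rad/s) 0.003749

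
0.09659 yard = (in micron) 8.832e+04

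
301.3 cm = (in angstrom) 3.013e+10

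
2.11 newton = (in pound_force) 0.4743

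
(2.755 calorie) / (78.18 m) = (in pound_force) 0.03315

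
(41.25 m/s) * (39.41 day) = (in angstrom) 1.405e+18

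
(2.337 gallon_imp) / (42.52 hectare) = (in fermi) 2.499e+07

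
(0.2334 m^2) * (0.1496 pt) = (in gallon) 0.003254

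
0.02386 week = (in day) 0.167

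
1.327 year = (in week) 69.19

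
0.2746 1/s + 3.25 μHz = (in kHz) 0.0002746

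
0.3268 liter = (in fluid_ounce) 11.05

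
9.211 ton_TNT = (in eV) 2.405e+29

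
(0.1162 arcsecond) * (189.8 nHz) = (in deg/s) 6.126e-12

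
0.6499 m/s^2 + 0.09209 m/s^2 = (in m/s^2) 0.742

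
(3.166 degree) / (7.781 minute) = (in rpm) 0.00113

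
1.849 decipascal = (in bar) 1.849e-06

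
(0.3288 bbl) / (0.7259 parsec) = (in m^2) 2.334e-18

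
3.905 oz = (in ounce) 3.905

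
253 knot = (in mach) 0.3822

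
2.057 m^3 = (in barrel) 12.94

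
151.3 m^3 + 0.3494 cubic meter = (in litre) 1.516e+05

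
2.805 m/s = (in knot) 5.452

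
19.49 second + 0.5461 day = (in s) 4.72e+04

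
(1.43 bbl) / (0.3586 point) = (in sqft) 1.934e+04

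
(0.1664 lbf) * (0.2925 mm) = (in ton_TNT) 5.175e-14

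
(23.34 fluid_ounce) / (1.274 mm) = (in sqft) 5.832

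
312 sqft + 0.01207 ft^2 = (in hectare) 0.002899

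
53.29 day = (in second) 4.604e+06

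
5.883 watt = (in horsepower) 0.007889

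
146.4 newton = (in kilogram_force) 14.93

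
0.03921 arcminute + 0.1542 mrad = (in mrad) 0.1656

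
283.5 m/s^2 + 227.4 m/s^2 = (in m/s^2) 510.9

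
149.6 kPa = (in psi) 21.7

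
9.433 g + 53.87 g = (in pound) 0.1396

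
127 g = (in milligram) 1.27e+05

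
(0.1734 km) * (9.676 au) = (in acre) 6.202e+10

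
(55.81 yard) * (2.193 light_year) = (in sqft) 1.14e+19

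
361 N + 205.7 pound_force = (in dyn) 1.276e+08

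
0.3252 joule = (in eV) 2.03e+18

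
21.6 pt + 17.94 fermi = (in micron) 7620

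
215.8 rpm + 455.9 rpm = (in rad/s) 70.34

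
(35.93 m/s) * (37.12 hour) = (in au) 3.21e-05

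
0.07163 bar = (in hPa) 71.63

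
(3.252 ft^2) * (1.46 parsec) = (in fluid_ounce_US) 4.602e+20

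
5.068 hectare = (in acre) 12.52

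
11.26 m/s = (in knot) 21.89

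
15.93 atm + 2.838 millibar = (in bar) 16.14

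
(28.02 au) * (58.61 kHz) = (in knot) 4.776e+17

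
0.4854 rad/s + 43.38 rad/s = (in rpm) 418.9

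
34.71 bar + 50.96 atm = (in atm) 85.22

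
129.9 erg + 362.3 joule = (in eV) 2.261e+21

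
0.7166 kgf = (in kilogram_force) 0.7166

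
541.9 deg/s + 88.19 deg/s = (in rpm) 105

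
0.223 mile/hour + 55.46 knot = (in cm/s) 2863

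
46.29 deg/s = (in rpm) 7.715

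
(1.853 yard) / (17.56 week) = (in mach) 4.686e-10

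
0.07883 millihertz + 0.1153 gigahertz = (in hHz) 1.153e+06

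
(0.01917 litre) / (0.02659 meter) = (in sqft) 0.00776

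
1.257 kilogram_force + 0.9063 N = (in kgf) 1.349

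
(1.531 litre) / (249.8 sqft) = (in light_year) 6.973e-21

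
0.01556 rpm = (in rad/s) 0.001629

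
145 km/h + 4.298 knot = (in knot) 82.59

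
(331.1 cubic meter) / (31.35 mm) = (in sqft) 1.137e+05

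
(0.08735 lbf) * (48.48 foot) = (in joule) 5.742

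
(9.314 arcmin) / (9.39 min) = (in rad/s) 4.809e-06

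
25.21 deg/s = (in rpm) 4.202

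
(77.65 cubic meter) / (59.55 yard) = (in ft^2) 15.35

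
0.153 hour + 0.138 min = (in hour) 0.1553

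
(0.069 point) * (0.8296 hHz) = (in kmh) 0.00727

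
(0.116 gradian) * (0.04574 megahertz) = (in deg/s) 4775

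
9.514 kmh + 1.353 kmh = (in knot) 5.868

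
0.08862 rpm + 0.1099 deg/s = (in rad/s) 0.0112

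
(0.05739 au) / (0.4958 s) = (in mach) 5.086e+07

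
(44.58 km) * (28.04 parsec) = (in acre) 9.531e+18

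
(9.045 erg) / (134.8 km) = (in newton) 6.71e-12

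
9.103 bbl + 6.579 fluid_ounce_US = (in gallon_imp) 318.4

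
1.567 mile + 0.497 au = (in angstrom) 7.435e+20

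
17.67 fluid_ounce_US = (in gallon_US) 0.138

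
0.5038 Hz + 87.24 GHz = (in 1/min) 5.234e+12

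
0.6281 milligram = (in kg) 6.281e-07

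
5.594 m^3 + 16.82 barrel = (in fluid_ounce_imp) 2.91e+05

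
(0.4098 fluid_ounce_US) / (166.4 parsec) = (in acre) 5.832e-28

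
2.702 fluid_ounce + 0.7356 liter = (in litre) 0.8155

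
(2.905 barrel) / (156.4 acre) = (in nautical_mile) 3.94e-10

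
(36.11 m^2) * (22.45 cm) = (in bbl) 50.99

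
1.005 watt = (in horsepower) 0.001348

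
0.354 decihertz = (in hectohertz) 0.000354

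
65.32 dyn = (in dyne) 65.32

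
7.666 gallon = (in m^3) 0.02902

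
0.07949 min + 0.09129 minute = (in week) 1.694e-05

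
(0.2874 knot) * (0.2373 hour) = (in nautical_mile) 0.0682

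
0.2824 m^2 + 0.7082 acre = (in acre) 0.7083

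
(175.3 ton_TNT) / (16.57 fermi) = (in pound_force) 9.951e+24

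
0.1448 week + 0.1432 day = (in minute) 1666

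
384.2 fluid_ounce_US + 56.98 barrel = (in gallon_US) 2396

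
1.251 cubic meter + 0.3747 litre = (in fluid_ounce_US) 4.231e+04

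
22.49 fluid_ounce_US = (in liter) 0.6651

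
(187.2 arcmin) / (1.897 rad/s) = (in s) 0.02871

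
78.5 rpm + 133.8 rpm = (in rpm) 212.3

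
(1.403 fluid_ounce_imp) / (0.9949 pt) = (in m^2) 0.1136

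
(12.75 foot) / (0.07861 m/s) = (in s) 49.44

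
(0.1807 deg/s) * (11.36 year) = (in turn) 1.798e+05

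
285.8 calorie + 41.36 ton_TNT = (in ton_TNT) 41.36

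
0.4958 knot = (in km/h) 0.9182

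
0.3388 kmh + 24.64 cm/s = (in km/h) 1.226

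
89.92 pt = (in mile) 1.971e-05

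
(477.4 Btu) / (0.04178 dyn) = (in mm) 1.206e+15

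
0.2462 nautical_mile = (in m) 456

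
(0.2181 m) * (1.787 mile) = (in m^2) 627.2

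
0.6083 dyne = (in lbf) 1.368e-06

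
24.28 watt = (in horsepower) 0.03256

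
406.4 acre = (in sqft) 1.77e+07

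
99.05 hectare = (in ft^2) 1.066e+07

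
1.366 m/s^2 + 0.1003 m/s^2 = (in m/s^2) 1.466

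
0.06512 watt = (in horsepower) 8.733e-05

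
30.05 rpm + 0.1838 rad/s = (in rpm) 31.81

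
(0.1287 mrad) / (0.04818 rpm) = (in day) 2.952e-07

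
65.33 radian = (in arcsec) 1.348e+07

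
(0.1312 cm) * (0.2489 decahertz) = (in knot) 0.006348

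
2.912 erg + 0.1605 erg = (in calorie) 7.343e-08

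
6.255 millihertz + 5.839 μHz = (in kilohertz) 6.261e-06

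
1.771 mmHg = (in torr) 1.771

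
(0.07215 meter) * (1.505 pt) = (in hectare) 3.831e-09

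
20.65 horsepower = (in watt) 1.54e+04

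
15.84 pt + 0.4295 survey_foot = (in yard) 0.1493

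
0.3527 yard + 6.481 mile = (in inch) 4.106e+05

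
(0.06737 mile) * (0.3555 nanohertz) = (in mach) 1.132e-10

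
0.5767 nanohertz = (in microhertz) 0.0005767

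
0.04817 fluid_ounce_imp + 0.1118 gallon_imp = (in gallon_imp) 0.1121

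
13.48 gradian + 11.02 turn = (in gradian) 4421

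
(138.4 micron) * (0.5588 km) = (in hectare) 7.734e-06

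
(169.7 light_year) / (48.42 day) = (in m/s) 3.838e+11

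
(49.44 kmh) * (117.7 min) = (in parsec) 3.143e-12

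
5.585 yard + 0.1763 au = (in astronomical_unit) 0.1763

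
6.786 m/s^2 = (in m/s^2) 6.786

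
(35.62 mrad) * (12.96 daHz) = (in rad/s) 4.616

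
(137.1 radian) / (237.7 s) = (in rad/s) 0.5768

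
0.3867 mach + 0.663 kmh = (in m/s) 131.9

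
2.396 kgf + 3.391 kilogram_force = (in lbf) 12.76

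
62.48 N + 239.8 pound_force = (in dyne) 1.129e+08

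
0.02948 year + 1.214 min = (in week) 1.537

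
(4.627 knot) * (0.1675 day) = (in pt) 9.765e+07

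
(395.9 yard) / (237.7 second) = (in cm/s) 152.3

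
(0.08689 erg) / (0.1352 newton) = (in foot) 2.109e-07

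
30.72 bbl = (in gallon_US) 1290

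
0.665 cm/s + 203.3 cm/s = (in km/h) 7.343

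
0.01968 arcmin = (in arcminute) 0.01968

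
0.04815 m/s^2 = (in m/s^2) 0.04815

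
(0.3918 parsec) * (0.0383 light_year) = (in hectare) 4.381e+26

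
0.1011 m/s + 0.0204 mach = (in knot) 13.7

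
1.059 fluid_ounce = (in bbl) 0.000197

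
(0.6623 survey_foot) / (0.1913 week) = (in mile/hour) 3.903e-06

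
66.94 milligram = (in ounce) 0.002361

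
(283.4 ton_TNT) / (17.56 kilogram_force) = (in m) 6.886e+09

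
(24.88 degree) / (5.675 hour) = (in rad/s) 2.125e-05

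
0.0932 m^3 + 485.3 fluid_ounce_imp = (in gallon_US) 28.26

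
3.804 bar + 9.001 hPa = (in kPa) 381.3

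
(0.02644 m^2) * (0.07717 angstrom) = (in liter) 2.04e-10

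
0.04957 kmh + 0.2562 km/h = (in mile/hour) 0.19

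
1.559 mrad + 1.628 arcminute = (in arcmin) 6.987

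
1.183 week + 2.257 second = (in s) 7.155e+05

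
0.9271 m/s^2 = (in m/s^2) 0.9271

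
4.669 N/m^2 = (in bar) 4.669e-05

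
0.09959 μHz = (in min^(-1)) 5.975e-06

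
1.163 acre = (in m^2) 4706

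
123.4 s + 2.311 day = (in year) 0.006335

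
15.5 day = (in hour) 372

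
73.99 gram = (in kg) 0.07399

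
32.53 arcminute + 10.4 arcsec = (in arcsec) 1962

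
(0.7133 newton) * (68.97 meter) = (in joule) 49.2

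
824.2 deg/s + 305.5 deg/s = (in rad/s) 19.72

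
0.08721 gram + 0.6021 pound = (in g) 273.2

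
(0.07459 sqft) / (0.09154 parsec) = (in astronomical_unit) 1.64e-29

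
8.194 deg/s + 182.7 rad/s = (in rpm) 1746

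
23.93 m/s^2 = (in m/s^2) 23.93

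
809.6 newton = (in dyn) 8.096e+07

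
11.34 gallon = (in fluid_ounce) 1452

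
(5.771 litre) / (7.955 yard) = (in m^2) 0.0007934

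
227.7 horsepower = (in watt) 1.698e+05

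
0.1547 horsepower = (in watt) 115.4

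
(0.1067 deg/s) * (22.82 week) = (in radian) 2.57e+04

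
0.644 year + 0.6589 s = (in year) 0.644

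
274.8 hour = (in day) 11.45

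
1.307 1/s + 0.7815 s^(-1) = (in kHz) 0.002088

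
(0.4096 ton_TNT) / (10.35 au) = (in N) 0.001107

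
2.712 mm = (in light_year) 2.867e-19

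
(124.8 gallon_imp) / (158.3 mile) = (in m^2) 2.227e-06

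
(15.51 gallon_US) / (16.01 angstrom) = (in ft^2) 3.947e+08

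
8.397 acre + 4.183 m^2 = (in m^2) 3.399e+04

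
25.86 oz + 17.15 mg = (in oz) 25.86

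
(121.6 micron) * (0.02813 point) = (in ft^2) 1.299e-08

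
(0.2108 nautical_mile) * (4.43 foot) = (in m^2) 527.1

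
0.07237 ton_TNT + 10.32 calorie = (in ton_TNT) 0.07237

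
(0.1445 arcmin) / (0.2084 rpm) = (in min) 3.21e-05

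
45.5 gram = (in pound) 0.1003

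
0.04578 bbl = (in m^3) 0.007278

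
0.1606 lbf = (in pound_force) 0.1606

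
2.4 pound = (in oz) 38.4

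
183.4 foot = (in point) 1.585e+05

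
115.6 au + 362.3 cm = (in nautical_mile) 9.338e+09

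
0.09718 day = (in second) 8396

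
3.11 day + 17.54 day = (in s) 1.784e+06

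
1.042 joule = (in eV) 6.504e+18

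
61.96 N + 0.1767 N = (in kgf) 6.336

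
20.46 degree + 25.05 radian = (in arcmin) 8.734e+04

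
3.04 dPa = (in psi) 4.409e-05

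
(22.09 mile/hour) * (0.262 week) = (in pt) 4.436e+09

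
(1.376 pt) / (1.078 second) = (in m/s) 0.0004503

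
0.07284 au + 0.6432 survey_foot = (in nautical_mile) 5.884e+06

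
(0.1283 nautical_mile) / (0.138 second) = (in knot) 3347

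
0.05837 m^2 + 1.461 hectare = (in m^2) 1.461e+04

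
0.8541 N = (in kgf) 0.08709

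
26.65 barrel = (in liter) 4237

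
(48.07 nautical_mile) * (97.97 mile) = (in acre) 3.468e+06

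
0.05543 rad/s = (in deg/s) 3.176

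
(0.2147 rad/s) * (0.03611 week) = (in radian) 4689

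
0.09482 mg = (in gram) 9.482e-05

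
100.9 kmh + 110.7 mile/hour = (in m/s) 77.52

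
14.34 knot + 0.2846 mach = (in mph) 233.3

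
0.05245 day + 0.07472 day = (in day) 0.1272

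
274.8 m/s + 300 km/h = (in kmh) 1289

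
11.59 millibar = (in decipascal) 1.159e+04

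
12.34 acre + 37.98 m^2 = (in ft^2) 5.379e+05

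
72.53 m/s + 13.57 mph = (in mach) 0.2308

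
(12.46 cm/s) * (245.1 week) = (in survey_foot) 6.06e+07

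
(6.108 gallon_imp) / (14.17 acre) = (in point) 0.001373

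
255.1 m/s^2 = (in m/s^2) 255.1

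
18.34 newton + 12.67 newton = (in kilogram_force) 3.162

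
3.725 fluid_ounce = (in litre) 0.1102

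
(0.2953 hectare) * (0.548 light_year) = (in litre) 1.531e+22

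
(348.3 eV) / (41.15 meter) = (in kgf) 1.383e-19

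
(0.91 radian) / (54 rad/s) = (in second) 0.01685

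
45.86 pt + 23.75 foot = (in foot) 23.8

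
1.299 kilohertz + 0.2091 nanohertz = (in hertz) 1299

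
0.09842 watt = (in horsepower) 0.000132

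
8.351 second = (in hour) 0.00232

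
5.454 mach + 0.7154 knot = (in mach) 5.455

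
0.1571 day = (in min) 226.2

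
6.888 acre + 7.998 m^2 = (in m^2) 2.788e+04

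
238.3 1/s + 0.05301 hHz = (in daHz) 24.36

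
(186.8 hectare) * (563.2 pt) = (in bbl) 2.334e+06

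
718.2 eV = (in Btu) 1.091e-19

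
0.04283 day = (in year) 0.0001173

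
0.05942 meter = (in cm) 5.942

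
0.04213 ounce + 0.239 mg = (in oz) 0.04214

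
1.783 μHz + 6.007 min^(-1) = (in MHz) 1.001e-07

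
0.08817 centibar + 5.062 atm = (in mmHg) 3848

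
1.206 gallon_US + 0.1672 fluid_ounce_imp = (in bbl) 0.02874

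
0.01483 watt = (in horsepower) 1.989e-05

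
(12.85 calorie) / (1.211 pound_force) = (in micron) 9.981e+06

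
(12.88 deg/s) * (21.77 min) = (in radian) 293.6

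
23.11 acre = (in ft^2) 1.007e+06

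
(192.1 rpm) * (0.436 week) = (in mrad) 5.305e+09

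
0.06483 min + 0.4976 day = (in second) 4.3e+04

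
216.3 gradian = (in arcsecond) 7.008e+05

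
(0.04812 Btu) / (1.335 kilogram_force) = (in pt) 1.099e+04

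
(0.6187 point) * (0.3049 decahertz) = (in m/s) 0.0006655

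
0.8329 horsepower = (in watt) 621.1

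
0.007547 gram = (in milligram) 7.547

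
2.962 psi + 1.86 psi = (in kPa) 33.25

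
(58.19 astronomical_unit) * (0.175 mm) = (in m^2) 1.523e+09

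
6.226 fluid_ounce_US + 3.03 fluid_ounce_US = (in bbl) 0.001722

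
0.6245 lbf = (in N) 2.778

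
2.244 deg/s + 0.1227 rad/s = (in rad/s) 0.1619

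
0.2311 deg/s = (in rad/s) 0.004033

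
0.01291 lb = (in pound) 0.01291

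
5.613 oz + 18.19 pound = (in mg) 8.41e+06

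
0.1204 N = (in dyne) 1.204e+04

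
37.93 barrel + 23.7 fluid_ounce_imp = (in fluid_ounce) 2.039e+05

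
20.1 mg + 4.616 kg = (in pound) 10.18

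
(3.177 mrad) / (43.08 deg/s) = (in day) 4.89e-08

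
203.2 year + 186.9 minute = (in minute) 1.068e+08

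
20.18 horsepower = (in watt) 1.505e+04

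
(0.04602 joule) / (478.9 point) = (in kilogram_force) 0.02778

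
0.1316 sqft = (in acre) 3.021e-06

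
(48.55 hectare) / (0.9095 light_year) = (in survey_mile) 3.506e-14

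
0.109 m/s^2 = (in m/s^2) 0.109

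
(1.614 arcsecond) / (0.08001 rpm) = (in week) 1.544e-09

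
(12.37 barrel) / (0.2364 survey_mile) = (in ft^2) 0.05564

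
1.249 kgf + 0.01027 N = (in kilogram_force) 1.25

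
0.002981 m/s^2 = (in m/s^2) 0.002981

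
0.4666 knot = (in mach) 0.000705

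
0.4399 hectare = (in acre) 1.087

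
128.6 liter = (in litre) 128.6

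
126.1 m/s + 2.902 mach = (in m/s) 1114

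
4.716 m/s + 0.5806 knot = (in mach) 0.01473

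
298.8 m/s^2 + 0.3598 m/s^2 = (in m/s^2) 299.2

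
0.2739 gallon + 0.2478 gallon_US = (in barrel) 0.01242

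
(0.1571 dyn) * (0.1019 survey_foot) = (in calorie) 1.166e-08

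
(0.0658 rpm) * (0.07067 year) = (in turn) 2444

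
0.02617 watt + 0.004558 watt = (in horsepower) 4.121e-05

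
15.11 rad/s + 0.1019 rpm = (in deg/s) 866.4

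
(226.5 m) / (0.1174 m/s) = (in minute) 32.16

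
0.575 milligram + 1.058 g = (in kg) 0.001059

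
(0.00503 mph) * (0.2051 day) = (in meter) 39.85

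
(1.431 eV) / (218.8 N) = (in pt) 2.97e-18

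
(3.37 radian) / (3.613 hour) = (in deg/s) 0.01485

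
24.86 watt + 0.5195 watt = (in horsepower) 0.03403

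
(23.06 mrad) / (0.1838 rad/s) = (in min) 0.002091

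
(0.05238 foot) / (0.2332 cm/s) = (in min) 0.1141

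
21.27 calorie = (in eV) 5.555e+20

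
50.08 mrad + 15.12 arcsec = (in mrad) 50.15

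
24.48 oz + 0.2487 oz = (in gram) 701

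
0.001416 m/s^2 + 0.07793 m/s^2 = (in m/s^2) 0.07935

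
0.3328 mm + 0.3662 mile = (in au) 3.94e-09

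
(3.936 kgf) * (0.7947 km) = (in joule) 3.067e+04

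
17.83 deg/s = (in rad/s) 0.3112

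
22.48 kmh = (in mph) 13.97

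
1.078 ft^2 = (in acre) 2.475e-05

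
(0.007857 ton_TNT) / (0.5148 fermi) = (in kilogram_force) 6.512e+21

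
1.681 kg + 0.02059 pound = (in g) 1690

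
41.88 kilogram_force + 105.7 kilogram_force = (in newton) 1447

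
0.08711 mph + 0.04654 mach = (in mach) 0.04665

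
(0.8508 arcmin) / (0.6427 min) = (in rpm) 6.129e-05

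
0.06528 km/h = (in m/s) 0.01813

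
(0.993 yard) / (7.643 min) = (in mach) 5.815e-06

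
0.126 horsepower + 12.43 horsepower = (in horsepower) 12.56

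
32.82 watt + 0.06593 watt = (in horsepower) 0.0441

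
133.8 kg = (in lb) 295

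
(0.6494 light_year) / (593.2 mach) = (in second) 3.042e+10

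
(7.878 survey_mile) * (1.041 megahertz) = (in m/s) 1.32e+10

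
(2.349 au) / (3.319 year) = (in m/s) 3357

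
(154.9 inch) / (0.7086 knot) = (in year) 3.422e-07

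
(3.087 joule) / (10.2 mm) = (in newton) 302.6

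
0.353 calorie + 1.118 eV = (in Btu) 0.0014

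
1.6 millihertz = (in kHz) 1.6e-06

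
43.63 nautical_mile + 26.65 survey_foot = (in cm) 8.081e+06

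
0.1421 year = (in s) 4.481e+06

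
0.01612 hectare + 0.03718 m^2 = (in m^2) 161.2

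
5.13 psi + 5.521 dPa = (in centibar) 35.37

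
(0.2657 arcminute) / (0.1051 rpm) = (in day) 8.128e-08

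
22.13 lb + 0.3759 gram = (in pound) 22.13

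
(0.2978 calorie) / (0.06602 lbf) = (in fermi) 4.243e+15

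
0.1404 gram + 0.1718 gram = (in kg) 0.0003122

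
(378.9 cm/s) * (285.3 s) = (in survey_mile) 0.6717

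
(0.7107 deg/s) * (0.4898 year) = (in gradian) 1.22e+07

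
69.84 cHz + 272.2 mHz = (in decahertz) 0.09706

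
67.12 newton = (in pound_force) 15.09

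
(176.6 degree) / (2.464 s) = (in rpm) 11.95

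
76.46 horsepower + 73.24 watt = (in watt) 5.709e+04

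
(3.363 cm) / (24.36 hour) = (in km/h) 1.381e-06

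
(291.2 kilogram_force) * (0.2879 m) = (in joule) 822.2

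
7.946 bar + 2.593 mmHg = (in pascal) 7.949e+05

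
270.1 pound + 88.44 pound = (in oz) 5737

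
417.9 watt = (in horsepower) 0.5604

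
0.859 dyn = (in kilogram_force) 8.759e-07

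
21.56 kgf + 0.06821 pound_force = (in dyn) 2.117e+07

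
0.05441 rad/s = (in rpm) 0.5196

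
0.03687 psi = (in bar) 0.002542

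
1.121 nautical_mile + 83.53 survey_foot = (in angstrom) 2.102e+13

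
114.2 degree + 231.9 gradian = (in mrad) 5636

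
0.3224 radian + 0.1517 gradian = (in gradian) 20.68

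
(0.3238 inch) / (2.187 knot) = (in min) 0.0001218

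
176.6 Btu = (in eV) 1.163e+24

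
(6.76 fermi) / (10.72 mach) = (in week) 3.062e-24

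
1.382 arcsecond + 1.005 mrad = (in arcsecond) 208.7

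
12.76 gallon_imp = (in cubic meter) 0.05801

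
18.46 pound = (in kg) 8.373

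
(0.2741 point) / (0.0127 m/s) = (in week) 1.259e-08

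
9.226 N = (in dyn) 9.226e+05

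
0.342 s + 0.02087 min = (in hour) 0.0004428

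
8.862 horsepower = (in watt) 6608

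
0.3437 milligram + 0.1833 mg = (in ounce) 1.859e-05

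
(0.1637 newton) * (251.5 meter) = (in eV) 2.57e+20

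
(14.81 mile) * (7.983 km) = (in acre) 4.702e+04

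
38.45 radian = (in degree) 2203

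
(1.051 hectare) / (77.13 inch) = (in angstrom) 5.365e+13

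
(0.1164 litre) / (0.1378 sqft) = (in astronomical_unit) 6.078e-14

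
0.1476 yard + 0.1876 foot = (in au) 1.284e-12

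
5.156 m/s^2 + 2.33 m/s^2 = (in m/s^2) 7.486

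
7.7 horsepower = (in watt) 5742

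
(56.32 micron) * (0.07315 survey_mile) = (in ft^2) 0.07137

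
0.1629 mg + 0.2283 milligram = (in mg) 0.3912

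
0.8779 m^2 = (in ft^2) 9.45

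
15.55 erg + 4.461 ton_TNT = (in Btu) 1.769e+07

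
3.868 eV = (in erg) 6.197e-12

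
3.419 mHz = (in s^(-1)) 0.003419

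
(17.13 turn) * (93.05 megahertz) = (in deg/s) 5.738e+11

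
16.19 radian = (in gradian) 1031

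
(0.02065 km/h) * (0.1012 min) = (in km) 3.483e-05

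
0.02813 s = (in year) 8.92e-10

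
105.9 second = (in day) 0.001226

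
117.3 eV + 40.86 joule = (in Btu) 0.03873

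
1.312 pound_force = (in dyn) 5.836e+05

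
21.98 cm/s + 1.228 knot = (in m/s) 0.8515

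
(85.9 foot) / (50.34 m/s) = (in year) 1.649e-08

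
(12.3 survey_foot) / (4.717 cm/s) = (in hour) 0.02208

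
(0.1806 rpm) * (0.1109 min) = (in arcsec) 2.596e+04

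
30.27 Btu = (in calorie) 7633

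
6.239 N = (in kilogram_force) 0.6362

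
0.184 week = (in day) 1.288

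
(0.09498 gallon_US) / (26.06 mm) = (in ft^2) 0.1485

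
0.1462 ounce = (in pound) 0.009137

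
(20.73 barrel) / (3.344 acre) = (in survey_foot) 0.000799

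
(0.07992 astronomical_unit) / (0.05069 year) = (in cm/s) 7.479e+05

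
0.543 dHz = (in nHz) 5.43e+07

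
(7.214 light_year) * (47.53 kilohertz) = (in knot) 6.306e+21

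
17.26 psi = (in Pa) 1.19e+05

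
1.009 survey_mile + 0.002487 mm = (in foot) 5328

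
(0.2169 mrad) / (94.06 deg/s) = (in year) 4.19e-12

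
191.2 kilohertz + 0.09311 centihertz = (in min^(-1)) 1.147e+07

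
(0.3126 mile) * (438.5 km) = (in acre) 5.451e+04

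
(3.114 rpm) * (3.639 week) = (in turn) 1.142e+05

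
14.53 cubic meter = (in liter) 1.453e+04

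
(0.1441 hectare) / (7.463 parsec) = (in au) 4.183e-26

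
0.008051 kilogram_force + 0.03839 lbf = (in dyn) 2.497e+04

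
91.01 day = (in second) 7.863e+06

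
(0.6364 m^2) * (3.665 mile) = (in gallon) 9.916e+05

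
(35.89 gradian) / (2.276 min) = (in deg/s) 0.2365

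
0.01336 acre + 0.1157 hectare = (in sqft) 1.304e+04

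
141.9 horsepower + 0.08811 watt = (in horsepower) 141.9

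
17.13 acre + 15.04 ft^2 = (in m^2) 6.932e+04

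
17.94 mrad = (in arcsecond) 3700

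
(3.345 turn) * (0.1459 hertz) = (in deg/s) 175.7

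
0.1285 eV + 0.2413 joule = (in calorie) 0.05767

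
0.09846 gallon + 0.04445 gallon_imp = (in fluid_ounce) 19.44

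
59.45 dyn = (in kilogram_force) 6.062e-05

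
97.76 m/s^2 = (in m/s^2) 97.76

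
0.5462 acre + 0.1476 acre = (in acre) 0.6938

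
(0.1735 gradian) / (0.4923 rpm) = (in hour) 1.468e-05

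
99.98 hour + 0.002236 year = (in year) 0.01365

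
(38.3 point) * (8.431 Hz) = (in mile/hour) 0.2548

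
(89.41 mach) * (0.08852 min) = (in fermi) 1.617e+20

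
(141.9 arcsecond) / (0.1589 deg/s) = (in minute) 0.004134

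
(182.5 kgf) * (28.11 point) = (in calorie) 4.242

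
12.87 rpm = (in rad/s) 1.348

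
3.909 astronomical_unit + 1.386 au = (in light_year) 8.373e-05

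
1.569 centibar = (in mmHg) 11.77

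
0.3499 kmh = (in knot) 0.1889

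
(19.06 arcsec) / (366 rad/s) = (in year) 8.006e-15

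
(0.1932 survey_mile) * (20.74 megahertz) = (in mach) 1.894e+07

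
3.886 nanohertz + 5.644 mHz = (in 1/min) 0.3386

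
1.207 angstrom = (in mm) 1.207e-07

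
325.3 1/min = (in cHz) 542.2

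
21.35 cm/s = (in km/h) 0.7686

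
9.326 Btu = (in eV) 6.141e+22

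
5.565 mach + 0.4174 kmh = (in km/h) 6822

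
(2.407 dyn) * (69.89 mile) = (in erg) 2.707e+07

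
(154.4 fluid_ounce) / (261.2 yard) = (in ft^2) 0.0002058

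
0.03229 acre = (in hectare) 0.01307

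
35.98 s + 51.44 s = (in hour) 0.02428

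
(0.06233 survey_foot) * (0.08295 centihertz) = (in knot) 3.063e-05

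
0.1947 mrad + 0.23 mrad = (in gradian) 0.02704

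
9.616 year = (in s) 3.033e+08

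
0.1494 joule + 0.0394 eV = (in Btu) 0.0001416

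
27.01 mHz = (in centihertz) 2.701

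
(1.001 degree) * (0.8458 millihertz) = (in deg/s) 0.0008466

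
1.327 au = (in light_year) 2.098e-05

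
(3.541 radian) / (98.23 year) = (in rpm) 1.092e-08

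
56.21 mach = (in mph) 4.281e+04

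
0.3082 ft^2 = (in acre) 7.075e-06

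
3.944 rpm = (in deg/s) 23.66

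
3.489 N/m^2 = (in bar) 3.489e-05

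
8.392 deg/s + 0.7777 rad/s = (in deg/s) 52.95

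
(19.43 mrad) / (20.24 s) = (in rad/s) 0.00096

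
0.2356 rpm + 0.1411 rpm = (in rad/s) 0.03945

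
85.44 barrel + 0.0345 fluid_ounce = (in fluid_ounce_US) 4.593e+05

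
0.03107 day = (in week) 0.004439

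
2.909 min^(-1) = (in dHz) 0.4848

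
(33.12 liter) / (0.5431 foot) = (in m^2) 0.2001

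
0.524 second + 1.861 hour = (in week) 0.01108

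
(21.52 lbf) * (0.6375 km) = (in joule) 6.103e+04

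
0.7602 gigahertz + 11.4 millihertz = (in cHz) 7.602e+10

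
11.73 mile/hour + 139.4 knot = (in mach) 0.226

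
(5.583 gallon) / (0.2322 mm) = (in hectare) 0.009102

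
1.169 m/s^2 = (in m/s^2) 1.169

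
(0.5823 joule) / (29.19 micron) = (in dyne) 1.995e+09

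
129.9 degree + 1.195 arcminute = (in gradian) 144.4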